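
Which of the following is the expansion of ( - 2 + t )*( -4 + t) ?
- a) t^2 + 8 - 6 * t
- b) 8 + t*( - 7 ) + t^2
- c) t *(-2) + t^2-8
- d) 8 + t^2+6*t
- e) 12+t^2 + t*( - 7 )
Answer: a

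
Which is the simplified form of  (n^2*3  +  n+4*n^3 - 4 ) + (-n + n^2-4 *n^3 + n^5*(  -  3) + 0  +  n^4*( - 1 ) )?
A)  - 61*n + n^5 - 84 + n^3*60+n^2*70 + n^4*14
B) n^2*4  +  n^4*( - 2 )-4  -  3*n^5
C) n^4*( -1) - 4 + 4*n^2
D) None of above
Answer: D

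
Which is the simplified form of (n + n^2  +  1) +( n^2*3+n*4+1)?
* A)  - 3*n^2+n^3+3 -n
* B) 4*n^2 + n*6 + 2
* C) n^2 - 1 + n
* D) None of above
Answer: D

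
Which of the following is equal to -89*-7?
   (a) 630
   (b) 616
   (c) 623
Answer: c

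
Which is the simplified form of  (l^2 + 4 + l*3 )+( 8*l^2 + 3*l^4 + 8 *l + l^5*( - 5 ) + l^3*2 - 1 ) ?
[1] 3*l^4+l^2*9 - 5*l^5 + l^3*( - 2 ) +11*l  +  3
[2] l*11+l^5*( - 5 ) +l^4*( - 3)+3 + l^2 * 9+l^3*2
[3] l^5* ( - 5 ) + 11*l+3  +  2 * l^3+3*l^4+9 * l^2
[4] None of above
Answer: 3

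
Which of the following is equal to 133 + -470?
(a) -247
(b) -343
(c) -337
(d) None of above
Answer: c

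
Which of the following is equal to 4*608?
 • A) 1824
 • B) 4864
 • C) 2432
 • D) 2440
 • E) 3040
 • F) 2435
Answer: C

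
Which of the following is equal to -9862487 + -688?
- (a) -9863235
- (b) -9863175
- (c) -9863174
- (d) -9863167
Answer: b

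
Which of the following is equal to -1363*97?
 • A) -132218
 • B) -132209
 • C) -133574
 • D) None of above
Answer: D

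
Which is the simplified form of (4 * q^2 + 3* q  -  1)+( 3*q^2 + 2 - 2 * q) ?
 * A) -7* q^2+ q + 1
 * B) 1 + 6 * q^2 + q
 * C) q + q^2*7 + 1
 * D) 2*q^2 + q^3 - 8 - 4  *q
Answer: C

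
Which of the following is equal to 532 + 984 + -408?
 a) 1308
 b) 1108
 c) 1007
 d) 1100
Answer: b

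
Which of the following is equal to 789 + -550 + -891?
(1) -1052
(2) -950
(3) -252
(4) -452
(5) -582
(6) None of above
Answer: 6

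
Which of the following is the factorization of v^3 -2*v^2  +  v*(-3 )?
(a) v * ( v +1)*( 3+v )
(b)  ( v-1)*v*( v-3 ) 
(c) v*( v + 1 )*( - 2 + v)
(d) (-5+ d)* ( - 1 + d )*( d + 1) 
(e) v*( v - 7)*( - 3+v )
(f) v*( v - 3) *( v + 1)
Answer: f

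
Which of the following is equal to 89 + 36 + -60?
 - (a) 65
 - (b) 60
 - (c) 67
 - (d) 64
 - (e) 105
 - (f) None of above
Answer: a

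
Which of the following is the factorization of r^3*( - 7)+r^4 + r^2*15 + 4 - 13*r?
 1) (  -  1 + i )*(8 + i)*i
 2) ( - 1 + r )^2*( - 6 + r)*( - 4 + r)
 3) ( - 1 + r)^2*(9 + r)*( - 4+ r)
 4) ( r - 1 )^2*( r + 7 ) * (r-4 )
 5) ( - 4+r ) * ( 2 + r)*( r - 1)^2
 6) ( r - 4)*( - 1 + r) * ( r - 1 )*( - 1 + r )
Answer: 6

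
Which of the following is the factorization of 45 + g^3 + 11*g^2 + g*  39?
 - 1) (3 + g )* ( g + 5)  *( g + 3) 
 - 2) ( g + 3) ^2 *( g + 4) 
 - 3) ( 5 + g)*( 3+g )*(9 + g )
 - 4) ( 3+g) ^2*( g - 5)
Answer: 1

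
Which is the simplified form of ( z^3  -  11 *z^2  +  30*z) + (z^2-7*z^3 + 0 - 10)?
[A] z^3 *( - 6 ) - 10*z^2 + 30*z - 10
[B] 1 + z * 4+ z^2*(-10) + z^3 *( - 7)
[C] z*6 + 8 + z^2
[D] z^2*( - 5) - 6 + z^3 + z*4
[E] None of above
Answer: A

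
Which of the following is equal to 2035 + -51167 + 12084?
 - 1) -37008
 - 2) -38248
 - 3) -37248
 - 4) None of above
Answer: 4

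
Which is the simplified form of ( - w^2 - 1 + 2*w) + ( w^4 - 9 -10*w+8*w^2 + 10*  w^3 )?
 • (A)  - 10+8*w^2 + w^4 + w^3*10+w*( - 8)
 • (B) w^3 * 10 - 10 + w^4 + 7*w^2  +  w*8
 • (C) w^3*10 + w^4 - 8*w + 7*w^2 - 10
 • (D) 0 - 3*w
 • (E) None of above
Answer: C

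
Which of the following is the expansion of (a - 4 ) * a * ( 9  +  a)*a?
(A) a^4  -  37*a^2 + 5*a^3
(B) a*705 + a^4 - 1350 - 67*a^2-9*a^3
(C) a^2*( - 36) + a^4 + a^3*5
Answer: C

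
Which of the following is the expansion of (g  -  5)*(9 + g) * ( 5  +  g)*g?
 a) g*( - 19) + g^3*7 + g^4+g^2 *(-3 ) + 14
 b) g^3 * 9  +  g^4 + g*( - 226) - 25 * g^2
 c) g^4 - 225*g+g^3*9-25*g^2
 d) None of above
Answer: c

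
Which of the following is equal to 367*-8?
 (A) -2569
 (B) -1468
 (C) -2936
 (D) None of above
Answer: C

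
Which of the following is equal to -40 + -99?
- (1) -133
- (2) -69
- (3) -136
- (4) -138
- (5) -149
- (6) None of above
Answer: 6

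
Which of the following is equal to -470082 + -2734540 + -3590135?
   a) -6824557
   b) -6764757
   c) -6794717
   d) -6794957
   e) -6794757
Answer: e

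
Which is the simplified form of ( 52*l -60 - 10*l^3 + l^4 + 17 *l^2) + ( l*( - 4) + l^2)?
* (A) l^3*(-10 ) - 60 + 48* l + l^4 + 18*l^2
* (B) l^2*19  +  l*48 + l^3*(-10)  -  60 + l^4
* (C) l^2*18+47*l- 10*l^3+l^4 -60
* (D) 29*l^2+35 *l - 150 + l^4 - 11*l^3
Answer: A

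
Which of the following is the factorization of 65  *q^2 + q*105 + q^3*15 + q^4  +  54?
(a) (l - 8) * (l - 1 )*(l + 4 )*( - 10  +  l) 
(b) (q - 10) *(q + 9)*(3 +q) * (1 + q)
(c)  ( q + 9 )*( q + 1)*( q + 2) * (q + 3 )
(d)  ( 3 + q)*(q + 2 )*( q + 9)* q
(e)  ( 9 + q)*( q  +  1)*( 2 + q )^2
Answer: c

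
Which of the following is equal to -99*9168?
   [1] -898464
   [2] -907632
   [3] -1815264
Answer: 2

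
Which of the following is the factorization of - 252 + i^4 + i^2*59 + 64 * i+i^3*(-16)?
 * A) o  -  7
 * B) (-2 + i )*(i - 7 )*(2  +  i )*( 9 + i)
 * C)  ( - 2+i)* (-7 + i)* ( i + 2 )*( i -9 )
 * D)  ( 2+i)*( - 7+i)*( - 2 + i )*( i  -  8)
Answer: C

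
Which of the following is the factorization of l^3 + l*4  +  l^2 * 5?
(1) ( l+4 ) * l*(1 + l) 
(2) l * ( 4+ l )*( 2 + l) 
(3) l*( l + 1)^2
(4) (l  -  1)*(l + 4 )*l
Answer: 1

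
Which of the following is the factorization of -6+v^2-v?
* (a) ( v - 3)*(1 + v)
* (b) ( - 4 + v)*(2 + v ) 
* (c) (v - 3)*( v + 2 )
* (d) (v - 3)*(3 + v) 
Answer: c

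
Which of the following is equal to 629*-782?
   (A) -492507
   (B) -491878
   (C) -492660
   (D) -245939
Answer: B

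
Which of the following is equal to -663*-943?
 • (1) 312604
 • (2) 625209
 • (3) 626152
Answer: 2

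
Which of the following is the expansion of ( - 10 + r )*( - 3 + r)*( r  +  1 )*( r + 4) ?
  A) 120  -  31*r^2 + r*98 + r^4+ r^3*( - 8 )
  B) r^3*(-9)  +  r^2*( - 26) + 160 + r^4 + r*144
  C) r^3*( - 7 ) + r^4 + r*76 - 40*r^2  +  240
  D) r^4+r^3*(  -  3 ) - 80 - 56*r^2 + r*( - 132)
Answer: A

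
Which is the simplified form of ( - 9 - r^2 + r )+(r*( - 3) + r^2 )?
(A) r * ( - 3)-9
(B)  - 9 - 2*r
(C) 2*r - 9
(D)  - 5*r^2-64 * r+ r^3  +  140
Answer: B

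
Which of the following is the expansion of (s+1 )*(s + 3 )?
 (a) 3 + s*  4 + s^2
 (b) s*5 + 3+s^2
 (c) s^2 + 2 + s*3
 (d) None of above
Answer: a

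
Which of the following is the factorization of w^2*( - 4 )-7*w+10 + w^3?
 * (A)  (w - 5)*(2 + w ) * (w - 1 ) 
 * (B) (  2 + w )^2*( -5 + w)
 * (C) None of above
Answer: A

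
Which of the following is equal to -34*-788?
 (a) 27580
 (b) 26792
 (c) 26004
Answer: b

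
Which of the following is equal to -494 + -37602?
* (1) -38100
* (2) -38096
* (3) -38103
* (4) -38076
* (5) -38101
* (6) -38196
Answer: 2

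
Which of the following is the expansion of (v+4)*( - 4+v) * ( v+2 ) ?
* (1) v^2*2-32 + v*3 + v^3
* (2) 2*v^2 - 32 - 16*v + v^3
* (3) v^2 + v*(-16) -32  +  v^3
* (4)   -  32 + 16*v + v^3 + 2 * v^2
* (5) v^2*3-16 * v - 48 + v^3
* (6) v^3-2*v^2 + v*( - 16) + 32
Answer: 2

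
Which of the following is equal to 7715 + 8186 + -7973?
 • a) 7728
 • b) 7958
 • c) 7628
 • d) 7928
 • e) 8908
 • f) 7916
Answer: d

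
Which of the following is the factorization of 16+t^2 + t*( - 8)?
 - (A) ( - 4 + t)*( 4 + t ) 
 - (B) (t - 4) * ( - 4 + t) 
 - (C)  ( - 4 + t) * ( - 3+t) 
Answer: B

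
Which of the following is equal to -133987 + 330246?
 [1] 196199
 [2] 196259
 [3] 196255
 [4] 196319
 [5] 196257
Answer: 2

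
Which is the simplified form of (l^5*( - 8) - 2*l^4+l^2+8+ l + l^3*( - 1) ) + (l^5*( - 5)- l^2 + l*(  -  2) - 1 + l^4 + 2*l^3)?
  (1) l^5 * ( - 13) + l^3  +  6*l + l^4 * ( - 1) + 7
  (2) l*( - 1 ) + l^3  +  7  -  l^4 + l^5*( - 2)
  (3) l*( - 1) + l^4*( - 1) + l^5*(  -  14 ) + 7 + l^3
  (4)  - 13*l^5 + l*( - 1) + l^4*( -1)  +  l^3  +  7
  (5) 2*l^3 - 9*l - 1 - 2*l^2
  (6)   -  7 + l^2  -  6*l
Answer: 4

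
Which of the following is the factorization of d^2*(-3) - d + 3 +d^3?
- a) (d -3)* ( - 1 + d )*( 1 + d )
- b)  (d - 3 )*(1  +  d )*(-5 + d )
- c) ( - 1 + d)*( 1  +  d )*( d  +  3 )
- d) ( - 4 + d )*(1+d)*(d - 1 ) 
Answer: a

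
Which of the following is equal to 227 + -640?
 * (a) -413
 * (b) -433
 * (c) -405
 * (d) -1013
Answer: a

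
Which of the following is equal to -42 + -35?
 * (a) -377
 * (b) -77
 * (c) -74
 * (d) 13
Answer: b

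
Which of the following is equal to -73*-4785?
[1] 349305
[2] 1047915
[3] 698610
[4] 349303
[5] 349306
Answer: 1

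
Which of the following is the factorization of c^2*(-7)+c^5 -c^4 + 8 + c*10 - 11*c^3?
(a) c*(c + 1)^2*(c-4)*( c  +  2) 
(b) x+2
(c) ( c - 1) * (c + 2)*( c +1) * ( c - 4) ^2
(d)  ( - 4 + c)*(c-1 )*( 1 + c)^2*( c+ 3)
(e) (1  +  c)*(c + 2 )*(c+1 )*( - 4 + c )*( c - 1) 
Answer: e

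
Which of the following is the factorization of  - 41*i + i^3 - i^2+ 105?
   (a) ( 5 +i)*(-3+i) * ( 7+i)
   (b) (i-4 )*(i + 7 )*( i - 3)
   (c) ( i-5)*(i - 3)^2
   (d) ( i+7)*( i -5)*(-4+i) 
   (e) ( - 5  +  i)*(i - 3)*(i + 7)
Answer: e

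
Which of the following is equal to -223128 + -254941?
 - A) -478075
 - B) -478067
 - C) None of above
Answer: C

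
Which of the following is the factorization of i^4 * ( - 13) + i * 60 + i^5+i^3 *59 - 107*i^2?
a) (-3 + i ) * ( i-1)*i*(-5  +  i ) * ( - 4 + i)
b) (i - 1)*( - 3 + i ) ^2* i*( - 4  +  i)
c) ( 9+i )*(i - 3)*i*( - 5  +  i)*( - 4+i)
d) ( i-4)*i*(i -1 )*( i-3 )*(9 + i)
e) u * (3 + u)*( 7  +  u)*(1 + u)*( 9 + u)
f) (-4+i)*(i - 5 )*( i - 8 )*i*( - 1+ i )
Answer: a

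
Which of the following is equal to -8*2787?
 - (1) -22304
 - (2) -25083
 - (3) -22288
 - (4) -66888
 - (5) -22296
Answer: 5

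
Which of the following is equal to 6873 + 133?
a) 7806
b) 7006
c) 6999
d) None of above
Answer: b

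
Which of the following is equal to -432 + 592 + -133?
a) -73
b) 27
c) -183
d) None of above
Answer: b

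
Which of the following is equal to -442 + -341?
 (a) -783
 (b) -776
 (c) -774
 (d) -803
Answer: a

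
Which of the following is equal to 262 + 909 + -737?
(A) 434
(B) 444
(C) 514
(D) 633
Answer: A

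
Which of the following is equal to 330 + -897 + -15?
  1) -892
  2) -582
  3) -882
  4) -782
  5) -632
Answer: 2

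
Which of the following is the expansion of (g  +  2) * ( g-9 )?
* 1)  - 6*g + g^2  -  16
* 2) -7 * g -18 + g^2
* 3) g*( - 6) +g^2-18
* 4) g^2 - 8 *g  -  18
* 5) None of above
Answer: 2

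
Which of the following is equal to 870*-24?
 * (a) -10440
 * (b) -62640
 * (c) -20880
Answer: c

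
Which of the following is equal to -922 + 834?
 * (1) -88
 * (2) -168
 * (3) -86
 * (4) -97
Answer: 1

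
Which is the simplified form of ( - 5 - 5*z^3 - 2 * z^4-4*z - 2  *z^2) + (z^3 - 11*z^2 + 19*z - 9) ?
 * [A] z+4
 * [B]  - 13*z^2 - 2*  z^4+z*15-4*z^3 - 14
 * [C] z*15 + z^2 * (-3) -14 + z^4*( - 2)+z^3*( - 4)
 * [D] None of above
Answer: B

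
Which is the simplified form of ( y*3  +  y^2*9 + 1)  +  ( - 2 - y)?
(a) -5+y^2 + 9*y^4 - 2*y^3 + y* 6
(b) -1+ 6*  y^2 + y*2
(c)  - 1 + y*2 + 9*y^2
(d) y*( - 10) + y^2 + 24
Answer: c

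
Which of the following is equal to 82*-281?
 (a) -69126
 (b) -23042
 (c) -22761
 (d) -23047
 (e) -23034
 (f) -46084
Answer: b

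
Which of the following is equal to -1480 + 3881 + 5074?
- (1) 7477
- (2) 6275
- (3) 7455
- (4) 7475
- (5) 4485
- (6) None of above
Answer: 4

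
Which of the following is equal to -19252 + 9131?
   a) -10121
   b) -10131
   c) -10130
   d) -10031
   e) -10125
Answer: a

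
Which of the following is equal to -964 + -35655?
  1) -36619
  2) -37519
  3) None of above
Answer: 1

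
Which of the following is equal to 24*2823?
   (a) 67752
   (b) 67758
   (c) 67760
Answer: a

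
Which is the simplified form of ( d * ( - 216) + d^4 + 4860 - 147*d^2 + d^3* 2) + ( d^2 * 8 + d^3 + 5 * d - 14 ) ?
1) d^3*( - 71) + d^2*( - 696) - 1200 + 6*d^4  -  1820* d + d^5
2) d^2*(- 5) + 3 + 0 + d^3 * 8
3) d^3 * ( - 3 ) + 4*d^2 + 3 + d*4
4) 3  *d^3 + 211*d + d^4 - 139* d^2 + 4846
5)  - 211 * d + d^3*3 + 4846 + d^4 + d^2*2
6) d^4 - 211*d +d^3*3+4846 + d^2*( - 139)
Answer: 6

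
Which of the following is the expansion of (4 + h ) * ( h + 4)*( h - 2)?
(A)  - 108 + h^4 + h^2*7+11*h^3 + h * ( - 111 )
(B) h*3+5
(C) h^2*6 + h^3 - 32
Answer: C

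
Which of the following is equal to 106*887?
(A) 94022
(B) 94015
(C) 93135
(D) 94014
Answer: A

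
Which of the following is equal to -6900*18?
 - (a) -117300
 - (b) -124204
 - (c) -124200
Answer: c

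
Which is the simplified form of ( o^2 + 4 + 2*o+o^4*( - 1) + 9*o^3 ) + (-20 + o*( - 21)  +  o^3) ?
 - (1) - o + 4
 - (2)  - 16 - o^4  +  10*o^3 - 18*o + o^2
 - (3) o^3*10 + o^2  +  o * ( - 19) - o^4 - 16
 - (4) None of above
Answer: 3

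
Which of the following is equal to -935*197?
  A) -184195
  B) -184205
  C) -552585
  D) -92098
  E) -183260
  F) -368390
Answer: A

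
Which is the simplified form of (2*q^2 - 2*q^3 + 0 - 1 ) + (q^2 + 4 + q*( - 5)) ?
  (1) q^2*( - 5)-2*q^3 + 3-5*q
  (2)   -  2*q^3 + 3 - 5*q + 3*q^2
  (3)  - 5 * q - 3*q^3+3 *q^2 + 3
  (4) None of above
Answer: 2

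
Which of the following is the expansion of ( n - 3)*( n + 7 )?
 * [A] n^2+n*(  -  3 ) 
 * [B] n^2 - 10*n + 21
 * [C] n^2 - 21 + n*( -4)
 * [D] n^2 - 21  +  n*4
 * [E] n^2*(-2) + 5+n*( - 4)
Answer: D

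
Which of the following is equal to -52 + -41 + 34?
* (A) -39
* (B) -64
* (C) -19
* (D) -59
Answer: D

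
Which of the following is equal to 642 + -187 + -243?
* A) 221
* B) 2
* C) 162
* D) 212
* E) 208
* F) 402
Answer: D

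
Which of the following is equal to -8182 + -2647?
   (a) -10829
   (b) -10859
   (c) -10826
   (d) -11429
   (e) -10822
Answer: a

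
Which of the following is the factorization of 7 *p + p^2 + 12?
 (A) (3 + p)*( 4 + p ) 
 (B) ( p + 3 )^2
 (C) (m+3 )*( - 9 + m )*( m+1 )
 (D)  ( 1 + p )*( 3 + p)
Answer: A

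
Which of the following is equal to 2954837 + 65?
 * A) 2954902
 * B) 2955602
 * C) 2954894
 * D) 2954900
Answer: A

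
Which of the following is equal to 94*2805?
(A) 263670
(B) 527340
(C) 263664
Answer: A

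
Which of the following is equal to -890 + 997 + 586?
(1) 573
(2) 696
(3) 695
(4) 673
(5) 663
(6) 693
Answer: 6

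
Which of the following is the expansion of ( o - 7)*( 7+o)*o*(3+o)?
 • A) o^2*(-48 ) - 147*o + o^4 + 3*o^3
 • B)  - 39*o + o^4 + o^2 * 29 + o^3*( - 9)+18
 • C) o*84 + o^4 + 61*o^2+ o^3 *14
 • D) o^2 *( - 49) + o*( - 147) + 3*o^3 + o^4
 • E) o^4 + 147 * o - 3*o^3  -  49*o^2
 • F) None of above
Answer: D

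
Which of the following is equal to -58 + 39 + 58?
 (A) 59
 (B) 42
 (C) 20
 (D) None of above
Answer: D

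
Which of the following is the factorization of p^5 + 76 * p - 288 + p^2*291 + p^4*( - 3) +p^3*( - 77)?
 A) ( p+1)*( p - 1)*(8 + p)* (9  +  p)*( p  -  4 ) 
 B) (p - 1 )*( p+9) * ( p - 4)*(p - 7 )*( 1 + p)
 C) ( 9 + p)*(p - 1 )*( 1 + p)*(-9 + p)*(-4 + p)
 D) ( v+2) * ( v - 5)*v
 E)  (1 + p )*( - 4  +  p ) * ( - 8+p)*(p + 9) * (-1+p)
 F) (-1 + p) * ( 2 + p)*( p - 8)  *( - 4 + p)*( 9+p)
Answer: E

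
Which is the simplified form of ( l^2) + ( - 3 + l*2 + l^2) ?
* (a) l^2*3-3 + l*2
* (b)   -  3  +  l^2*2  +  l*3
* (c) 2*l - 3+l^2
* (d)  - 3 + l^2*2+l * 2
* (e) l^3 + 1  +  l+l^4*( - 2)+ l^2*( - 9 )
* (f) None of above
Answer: d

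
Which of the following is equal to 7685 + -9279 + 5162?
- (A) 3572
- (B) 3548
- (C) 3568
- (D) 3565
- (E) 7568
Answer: C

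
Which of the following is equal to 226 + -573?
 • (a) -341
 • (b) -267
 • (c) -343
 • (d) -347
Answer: d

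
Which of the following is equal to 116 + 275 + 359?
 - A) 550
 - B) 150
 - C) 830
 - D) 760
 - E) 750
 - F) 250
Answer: E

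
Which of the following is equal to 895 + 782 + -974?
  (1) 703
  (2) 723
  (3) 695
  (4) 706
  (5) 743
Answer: 1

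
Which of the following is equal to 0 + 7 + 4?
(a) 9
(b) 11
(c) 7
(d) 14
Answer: b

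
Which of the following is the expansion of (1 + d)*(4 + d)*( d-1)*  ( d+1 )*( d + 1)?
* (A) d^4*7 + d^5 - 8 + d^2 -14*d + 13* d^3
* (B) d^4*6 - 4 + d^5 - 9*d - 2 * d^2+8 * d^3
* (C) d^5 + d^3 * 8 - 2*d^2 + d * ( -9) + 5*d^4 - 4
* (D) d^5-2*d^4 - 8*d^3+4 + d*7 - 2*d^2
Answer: B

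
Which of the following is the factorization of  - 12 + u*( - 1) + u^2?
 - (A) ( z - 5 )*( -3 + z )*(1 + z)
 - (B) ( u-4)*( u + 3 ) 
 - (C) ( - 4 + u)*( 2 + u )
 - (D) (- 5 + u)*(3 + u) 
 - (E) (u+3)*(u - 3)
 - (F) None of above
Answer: B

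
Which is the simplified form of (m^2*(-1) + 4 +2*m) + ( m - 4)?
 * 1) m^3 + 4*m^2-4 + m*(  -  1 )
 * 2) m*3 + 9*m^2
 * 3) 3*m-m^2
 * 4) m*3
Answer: 3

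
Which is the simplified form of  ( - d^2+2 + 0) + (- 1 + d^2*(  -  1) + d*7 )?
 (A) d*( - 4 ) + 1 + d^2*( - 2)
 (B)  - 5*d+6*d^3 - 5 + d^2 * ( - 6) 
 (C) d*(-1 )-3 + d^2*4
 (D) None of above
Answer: D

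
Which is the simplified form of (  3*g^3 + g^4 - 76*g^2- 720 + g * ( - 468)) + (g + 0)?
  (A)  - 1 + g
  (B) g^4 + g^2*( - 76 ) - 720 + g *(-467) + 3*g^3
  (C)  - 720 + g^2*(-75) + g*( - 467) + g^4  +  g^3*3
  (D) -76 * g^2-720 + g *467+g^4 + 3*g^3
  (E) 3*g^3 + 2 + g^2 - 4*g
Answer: B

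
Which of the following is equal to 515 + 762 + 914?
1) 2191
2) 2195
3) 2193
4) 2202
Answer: 1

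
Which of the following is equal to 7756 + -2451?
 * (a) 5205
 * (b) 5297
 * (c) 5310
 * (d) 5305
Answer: d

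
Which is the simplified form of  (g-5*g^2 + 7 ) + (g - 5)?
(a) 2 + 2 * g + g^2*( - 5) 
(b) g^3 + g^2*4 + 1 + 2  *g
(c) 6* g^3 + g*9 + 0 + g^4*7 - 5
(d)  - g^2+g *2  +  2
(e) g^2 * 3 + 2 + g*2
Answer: a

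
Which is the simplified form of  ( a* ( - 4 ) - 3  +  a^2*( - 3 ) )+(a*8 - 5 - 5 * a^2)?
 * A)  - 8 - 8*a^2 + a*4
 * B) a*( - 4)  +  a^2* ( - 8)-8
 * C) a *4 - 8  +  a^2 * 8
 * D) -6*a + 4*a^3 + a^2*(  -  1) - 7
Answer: A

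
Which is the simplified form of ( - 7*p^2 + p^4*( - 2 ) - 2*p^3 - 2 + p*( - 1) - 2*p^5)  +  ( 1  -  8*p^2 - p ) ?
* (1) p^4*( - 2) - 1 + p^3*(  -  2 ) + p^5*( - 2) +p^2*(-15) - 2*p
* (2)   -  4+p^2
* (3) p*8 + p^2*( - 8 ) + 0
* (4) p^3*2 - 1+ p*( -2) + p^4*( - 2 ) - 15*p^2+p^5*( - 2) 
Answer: 1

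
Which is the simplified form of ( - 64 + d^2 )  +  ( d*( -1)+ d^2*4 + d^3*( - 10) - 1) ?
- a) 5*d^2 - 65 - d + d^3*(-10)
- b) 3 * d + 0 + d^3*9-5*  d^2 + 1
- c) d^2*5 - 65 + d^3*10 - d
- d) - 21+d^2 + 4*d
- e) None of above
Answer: a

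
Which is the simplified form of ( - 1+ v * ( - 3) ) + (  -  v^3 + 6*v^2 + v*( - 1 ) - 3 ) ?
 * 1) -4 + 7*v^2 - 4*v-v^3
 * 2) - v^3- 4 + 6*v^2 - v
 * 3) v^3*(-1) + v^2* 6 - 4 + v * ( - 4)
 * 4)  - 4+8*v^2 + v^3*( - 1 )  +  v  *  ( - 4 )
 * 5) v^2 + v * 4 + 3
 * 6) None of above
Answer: 3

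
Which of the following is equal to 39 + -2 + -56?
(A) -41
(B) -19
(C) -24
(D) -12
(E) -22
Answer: B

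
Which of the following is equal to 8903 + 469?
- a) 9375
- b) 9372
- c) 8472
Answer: b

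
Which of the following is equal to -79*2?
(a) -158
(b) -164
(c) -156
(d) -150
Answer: a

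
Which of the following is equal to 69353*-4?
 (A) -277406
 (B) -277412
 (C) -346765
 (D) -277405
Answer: B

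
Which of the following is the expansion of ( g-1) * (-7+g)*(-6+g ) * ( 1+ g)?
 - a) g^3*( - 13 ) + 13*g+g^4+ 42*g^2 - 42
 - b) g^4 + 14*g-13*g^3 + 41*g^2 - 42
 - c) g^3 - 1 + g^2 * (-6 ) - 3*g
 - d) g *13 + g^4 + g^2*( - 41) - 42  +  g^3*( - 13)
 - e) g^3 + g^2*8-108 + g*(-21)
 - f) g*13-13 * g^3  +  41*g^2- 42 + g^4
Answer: f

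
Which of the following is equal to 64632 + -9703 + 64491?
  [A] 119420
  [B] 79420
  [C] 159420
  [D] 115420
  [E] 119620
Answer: A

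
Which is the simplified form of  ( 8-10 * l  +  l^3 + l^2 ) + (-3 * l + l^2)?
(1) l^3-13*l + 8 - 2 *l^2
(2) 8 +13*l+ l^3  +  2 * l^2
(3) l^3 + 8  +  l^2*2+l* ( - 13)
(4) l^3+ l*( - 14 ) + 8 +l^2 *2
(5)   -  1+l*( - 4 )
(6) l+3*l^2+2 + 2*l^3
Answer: 3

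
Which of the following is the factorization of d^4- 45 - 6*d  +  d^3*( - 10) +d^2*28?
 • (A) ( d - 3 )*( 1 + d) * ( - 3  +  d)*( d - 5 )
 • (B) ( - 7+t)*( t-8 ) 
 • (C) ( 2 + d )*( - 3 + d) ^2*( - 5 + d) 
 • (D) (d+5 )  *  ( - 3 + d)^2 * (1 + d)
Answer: A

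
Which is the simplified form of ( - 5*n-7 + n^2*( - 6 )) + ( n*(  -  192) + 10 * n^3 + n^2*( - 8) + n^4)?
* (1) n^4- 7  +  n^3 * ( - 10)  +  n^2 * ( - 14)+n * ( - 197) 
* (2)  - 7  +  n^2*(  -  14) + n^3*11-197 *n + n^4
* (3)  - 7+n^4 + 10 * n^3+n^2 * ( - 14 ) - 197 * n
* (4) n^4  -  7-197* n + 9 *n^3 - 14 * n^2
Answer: 3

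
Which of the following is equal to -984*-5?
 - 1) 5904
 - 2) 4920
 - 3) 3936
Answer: 2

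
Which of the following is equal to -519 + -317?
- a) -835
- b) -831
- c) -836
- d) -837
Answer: c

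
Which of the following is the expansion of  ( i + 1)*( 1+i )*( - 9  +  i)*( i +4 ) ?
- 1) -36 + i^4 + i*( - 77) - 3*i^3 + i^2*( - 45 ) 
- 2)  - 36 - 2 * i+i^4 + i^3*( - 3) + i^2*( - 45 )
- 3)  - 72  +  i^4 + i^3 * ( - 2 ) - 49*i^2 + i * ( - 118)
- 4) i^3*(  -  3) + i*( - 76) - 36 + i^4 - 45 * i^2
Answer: 1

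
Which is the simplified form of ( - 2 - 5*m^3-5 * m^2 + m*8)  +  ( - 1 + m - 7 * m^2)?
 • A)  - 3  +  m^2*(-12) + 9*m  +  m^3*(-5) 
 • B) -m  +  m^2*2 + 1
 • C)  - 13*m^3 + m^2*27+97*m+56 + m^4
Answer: A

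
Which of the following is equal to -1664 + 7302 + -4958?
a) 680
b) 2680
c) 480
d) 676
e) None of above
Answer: a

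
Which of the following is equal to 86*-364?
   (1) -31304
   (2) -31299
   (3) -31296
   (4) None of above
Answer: 1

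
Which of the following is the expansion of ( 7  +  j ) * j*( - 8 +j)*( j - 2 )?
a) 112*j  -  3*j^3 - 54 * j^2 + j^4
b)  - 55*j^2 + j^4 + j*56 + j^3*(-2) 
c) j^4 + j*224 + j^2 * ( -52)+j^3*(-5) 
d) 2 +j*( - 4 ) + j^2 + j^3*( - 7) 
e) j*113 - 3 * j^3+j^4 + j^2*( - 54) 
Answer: a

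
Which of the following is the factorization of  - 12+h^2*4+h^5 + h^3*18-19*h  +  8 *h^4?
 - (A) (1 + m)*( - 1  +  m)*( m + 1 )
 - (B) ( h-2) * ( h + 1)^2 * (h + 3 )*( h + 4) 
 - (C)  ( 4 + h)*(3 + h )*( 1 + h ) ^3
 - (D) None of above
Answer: D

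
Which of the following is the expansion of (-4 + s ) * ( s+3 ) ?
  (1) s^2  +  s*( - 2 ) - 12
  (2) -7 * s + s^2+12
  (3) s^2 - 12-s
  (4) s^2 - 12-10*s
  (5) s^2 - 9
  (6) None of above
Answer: 3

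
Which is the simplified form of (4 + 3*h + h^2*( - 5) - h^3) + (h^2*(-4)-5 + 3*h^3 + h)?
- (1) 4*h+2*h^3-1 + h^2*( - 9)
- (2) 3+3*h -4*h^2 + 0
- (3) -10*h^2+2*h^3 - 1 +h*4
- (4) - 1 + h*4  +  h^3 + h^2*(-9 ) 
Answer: 1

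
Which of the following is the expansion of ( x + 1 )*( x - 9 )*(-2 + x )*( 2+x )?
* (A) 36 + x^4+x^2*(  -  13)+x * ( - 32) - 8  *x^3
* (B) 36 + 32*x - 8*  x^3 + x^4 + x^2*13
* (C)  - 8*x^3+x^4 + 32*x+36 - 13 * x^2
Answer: C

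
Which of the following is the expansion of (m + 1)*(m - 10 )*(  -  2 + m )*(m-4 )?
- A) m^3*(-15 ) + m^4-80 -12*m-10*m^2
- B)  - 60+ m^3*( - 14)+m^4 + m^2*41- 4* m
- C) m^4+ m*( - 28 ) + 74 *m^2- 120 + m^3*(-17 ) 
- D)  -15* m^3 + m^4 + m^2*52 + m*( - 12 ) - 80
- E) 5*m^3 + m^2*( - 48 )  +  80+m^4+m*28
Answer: D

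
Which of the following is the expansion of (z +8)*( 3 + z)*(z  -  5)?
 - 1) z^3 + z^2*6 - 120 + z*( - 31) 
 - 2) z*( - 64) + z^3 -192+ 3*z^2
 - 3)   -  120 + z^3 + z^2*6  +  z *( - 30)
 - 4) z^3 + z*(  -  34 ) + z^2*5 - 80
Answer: 1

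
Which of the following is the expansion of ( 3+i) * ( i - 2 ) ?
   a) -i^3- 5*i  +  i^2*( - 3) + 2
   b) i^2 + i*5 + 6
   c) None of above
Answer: c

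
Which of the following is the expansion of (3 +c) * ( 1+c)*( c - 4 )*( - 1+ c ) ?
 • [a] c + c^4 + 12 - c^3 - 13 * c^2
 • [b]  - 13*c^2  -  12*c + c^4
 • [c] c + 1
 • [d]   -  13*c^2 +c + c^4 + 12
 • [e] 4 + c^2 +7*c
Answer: a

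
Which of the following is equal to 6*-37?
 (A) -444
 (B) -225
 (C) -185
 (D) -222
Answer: D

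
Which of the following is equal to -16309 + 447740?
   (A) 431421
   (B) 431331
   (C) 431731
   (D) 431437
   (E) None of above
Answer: E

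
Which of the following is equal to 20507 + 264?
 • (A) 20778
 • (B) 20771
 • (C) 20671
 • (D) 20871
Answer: B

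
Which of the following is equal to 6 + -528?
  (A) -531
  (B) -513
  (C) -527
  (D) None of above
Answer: D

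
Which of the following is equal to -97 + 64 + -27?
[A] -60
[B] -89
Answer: A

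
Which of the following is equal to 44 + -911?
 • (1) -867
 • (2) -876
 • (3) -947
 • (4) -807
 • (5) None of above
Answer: 1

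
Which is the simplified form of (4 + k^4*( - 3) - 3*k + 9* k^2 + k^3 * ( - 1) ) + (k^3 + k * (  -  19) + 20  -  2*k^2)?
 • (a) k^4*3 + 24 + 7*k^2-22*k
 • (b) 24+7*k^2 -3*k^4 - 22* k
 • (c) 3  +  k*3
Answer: b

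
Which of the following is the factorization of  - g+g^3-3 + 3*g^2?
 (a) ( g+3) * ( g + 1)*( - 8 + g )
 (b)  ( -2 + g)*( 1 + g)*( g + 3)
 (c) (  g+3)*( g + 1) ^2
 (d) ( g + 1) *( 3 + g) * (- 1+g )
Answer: d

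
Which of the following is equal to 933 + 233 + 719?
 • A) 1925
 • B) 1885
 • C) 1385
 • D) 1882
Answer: B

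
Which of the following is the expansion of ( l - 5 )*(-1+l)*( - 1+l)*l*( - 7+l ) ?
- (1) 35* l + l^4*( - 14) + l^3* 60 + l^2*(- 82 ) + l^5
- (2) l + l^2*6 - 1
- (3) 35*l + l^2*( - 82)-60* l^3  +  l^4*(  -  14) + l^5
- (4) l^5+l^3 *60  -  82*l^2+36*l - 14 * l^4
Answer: 1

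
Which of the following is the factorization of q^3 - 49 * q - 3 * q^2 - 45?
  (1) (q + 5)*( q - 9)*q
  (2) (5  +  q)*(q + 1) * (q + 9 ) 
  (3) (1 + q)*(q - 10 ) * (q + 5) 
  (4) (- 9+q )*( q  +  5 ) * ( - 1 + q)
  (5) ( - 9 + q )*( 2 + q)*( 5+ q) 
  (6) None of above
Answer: 6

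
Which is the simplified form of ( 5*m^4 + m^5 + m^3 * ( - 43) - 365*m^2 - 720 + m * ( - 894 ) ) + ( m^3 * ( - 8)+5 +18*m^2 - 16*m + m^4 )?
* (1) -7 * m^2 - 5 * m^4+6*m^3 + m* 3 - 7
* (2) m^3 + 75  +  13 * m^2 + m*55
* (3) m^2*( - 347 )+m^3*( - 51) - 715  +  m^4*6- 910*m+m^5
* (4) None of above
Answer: 3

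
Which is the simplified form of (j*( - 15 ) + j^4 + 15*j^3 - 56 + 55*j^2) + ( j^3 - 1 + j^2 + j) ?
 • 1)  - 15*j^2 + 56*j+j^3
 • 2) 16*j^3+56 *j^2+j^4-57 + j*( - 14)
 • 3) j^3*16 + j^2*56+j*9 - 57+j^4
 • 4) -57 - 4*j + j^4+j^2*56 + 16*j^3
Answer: 2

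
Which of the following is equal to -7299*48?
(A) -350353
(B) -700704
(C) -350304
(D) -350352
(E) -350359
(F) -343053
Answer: D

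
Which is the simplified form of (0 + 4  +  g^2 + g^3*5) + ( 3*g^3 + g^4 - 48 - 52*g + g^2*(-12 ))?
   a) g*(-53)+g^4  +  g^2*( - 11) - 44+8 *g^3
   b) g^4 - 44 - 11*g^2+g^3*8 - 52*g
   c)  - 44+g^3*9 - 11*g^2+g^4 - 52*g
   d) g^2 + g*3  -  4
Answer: b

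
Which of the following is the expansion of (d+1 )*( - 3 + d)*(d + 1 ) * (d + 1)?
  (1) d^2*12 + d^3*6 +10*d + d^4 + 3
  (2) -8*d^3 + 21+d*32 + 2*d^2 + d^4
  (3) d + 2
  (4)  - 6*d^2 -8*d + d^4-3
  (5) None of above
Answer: 4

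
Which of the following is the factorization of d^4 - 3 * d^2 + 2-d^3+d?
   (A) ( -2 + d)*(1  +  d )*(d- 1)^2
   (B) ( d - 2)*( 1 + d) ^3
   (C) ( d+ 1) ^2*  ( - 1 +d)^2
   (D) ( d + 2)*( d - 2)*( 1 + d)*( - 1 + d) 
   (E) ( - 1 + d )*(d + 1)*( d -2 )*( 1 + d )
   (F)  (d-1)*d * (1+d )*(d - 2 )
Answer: E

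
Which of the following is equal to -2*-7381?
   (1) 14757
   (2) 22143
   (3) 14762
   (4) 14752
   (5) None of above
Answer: 3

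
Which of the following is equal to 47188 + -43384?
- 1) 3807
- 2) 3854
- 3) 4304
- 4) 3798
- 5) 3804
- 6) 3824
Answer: 5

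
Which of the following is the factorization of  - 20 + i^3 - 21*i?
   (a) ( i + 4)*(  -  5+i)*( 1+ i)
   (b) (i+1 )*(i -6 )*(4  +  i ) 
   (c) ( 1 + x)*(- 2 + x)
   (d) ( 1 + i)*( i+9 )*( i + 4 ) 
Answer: a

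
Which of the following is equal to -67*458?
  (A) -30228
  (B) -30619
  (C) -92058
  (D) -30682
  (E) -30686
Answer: E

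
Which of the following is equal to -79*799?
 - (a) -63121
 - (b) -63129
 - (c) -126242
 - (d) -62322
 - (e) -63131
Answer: a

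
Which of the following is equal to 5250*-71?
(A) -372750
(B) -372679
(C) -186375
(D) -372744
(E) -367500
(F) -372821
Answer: A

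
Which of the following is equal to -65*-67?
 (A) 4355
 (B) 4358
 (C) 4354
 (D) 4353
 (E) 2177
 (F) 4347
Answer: A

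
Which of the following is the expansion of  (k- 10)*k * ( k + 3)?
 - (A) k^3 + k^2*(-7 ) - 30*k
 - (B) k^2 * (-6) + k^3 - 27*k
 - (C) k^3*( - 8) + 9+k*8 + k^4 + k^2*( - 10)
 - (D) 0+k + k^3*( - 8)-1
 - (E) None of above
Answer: A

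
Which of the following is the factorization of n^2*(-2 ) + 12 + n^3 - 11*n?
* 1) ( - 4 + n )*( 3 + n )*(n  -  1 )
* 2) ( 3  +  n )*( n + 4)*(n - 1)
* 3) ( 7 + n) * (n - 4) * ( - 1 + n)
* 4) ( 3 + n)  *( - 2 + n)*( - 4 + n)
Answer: 1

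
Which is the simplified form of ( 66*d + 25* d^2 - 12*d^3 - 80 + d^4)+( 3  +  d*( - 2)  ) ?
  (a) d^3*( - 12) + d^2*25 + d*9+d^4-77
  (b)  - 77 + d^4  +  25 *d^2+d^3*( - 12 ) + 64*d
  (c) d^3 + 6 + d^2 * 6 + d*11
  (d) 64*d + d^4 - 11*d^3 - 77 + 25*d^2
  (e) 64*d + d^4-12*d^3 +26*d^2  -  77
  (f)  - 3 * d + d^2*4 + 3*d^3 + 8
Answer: b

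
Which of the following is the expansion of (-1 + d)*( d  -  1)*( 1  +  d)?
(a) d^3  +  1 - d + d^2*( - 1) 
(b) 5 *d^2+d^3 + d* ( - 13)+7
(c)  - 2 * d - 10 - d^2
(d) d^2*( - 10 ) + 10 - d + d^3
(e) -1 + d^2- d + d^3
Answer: a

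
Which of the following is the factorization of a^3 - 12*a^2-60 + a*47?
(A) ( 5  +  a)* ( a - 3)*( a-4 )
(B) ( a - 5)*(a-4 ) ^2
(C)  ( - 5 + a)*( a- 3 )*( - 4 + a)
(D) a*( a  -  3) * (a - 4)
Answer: C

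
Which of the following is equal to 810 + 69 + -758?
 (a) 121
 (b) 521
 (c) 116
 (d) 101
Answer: a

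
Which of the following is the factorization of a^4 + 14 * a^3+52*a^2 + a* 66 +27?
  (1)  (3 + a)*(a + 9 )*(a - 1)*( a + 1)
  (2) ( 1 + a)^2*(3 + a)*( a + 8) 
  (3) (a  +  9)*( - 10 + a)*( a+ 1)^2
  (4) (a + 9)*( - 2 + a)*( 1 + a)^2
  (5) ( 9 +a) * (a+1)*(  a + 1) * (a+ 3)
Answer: 5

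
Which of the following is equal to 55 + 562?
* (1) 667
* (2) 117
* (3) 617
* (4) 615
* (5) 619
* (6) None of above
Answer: 3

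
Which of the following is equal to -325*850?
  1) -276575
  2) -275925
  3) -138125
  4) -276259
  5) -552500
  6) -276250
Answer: 6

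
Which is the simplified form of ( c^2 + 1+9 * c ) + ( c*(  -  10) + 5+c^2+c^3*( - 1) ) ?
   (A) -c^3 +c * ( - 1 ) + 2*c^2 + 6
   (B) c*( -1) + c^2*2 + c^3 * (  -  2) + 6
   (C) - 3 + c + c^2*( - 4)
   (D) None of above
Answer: A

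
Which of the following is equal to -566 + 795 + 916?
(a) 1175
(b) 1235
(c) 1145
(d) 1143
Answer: c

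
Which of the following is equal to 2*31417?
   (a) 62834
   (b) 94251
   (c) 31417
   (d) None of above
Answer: a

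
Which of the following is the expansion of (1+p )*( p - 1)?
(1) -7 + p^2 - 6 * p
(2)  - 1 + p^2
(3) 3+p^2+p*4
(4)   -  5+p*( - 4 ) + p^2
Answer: 2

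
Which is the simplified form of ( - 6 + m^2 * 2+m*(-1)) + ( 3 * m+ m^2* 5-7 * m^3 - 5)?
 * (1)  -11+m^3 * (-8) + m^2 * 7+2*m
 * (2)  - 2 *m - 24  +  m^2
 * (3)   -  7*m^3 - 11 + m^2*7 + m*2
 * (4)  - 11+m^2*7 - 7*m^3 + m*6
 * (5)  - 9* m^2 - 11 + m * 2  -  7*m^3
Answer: 3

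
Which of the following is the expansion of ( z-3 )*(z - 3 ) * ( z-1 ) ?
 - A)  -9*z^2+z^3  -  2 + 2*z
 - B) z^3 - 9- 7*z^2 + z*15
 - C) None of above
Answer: B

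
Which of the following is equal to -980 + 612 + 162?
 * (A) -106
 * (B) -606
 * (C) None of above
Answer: C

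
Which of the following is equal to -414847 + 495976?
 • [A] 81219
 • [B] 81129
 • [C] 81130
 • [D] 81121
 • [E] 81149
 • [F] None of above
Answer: B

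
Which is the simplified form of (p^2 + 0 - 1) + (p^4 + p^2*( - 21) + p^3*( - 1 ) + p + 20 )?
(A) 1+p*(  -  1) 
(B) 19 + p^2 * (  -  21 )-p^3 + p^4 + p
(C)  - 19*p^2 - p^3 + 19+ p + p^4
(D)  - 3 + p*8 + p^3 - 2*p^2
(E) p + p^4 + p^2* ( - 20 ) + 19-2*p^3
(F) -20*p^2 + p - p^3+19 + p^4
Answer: F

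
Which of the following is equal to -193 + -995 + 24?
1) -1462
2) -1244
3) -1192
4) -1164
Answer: 4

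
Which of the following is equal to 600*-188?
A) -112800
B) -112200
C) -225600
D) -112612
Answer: A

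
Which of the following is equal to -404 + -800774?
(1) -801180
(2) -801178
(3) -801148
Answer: 2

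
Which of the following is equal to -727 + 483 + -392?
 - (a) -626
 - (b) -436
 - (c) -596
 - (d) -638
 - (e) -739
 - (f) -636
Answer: f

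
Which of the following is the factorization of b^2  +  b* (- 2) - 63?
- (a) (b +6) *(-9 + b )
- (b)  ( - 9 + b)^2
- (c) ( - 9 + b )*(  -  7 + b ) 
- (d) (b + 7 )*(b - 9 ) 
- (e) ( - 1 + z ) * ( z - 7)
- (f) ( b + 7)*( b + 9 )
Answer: d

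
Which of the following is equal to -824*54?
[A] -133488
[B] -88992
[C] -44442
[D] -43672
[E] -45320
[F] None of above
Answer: F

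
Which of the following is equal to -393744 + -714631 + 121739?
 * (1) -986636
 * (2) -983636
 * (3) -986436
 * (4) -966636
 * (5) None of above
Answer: 1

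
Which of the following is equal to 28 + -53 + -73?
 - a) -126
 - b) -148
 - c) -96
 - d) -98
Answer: d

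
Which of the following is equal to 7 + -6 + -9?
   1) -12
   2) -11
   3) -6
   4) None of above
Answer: 4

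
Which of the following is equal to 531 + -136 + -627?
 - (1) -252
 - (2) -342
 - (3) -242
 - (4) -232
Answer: 4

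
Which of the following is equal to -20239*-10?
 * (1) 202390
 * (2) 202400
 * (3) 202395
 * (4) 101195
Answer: 1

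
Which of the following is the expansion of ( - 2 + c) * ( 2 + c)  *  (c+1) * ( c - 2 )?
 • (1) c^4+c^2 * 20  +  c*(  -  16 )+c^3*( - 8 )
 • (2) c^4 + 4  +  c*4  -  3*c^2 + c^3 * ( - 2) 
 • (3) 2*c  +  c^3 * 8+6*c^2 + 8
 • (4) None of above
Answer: 4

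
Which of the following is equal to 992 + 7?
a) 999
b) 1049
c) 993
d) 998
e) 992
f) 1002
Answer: a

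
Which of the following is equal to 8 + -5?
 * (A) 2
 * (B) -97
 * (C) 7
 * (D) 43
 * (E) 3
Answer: E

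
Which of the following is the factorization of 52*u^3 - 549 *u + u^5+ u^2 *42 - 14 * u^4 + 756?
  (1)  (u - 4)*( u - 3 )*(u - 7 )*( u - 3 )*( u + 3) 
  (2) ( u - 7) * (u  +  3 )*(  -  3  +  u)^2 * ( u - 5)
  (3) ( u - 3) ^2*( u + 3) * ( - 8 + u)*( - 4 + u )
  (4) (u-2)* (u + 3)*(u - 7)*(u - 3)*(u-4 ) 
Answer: 1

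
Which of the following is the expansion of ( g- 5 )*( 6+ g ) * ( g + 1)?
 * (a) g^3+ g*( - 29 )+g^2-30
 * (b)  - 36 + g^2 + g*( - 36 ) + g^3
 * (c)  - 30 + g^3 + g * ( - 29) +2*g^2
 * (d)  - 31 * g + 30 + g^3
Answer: c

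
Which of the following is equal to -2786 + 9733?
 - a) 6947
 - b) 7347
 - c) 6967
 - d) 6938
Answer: a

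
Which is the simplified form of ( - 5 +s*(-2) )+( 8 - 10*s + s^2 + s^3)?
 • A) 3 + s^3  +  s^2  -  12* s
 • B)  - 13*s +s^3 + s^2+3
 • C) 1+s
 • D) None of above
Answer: A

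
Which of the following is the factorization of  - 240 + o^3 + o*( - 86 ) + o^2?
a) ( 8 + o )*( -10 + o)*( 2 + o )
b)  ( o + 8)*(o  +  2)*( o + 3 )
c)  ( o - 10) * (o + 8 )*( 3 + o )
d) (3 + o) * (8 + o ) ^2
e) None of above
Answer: c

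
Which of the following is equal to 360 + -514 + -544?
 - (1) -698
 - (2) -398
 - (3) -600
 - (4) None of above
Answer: 1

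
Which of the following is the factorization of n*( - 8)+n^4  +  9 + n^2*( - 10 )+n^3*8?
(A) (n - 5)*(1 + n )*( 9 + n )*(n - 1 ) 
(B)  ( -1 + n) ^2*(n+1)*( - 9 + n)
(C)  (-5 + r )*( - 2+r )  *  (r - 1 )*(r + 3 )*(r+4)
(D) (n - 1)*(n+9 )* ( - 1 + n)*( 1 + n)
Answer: D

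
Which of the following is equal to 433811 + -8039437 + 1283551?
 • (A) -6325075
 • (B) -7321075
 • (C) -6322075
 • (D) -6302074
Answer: C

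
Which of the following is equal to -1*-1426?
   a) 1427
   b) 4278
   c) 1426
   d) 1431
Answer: c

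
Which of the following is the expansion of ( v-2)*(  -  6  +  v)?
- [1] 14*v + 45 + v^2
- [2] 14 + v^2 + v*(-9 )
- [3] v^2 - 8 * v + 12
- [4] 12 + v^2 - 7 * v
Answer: 3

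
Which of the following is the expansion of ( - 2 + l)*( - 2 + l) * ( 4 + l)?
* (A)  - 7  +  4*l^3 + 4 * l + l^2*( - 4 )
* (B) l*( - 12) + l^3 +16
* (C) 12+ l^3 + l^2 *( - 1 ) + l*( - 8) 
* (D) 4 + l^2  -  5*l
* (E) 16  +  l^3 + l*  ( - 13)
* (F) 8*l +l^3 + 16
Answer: B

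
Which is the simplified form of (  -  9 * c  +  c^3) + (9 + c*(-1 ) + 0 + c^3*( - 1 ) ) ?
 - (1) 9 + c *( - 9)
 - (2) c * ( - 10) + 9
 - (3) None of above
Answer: 2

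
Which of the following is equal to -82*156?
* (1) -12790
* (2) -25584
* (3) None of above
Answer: 3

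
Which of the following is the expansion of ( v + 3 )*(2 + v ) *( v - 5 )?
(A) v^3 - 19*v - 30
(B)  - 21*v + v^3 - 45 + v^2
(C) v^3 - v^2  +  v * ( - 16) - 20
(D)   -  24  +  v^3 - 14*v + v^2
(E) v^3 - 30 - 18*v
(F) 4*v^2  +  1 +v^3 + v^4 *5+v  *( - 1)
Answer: A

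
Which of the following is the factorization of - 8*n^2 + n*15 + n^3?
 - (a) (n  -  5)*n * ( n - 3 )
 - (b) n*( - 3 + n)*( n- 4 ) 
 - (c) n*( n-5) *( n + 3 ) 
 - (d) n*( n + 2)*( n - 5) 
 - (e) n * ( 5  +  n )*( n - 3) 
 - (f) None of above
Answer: a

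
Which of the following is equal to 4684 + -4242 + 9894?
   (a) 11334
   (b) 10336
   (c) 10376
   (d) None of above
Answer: b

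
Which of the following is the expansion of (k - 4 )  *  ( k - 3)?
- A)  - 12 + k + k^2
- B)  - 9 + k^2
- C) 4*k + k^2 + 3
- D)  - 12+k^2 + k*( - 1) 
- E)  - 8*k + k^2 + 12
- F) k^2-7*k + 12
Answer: F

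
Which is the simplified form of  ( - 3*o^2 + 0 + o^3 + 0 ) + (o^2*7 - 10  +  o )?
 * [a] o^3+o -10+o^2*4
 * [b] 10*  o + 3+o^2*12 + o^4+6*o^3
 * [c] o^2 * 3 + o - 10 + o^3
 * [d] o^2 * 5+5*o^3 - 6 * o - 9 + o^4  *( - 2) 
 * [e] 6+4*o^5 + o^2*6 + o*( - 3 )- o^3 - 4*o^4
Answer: a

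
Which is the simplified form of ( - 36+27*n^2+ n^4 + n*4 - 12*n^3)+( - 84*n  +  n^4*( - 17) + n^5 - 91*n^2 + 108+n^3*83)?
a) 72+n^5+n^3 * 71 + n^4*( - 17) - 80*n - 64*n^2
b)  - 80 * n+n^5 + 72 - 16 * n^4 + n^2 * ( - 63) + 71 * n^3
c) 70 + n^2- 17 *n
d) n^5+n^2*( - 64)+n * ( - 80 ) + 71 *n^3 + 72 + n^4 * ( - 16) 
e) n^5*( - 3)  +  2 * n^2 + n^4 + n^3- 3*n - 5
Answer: d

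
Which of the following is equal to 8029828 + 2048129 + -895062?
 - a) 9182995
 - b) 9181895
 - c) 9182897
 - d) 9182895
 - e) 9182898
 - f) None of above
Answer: d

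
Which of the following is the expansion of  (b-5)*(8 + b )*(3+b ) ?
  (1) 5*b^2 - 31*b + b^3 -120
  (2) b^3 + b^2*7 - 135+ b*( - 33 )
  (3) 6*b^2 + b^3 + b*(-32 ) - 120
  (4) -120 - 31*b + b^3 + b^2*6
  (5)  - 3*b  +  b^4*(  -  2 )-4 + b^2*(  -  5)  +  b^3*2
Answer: 4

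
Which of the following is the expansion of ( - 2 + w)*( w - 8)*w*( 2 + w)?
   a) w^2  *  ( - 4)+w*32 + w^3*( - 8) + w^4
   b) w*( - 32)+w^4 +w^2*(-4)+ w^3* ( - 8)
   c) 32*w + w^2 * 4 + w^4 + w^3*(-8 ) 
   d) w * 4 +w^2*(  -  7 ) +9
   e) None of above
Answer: a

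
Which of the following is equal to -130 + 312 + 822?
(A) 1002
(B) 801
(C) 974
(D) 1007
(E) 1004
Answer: E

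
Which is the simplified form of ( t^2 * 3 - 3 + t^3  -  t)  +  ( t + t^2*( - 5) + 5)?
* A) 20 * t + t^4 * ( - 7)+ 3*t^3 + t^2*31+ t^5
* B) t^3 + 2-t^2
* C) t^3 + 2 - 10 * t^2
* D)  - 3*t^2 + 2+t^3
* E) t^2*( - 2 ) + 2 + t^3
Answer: E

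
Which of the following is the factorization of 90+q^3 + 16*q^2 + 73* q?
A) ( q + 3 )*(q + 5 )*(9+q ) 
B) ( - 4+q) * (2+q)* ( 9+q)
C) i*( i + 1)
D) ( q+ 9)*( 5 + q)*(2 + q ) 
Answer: D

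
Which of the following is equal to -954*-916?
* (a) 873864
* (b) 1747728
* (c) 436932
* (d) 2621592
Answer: a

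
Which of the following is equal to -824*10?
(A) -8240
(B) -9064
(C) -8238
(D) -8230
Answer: A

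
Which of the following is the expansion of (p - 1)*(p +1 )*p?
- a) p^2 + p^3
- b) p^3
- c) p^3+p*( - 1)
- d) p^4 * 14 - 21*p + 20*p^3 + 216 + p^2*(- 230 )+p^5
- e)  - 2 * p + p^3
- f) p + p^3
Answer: c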